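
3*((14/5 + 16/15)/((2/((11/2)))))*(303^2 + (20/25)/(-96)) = 3514448201/1200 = 2928706.83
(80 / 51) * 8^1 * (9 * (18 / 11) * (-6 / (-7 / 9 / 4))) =7464960 / 1309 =5702.80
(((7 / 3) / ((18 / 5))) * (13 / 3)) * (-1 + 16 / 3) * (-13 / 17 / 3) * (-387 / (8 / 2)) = 3306485 / 11016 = 300.15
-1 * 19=-19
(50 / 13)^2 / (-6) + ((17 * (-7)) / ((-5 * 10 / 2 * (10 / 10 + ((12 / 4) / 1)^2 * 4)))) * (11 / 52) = -4573949 / 1875900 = -2.44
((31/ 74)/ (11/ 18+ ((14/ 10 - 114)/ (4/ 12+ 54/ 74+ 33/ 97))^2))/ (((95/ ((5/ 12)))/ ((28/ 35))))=106151074665/ 465023889315907139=0.00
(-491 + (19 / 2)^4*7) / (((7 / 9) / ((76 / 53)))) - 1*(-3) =154655313 / 1484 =104215.17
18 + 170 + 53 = 241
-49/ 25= -1.96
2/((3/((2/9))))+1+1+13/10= 3.45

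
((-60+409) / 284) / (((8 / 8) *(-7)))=-349 / 1988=-0.18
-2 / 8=-1 / 4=-0.25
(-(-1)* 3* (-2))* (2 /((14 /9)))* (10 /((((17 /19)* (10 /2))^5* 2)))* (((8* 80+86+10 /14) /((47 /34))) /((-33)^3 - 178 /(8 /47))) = 5441435544816 /17783974782783125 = 0.00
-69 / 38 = -1.82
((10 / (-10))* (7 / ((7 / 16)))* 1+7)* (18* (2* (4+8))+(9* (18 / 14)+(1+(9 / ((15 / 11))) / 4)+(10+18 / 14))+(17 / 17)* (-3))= -572679 / 140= -4090.56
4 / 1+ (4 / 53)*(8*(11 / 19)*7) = 6492 / 1007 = 6.45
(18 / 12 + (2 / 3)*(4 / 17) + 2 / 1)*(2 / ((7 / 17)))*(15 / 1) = 1865 / 7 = 266.43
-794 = -794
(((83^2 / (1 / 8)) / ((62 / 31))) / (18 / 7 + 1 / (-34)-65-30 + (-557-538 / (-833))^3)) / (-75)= 31855261603144 / 14930710427909304675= 0.00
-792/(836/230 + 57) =-91080/6973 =-13.06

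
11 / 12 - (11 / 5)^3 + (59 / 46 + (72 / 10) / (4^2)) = -68989 / 8625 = -8.00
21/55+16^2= 14101/55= 256.38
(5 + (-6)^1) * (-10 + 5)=5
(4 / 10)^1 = 2 / 5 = 0.40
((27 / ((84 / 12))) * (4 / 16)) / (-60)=-0.02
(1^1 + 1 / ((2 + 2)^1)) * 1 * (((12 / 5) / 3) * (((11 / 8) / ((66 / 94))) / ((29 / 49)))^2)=5303809 / 484416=10.95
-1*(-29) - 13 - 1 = 15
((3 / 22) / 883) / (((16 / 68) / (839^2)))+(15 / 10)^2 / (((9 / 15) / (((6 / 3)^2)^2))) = 40562211 / 77704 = 522.01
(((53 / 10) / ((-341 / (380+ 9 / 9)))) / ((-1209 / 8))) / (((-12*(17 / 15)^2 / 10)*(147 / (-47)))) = 15817850 / 1946047103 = 0.01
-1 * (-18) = 18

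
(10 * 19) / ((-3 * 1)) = -190 / 3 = -63.33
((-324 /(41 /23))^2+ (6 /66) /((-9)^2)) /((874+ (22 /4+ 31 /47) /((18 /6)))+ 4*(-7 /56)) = 2325526373615 /61634774421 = 37.73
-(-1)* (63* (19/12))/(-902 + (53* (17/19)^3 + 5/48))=-4691556/40633471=-0.12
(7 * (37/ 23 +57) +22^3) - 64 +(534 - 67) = 263609/ 23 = 11461.26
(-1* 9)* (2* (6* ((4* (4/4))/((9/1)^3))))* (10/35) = -32/189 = -0.17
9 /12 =3 /4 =0.75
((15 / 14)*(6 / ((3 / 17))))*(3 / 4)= 765 / 28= 27.32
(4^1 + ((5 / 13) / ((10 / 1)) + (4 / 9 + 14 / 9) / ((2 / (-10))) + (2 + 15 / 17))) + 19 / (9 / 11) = 80129 / 3978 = 20.14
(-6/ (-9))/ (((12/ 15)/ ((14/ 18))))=35/ 54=0.65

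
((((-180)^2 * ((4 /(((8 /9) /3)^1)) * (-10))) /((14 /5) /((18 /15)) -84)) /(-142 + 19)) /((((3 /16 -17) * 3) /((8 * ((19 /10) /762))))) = 11819520 /68633467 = 0.17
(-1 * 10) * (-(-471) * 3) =-14130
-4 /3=-1.33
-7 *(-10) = 70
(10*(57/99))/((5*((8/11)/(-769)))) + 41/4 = -3622/3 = -1207.33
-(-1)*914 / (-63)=-914 / 63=-14.51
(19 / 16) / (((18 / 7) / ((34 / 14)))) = 323 / 288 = 1.12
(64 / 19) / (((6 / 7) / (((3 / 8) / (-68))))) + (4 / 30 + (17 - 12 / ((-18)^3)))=13432387 / 784890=17.11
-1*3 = -3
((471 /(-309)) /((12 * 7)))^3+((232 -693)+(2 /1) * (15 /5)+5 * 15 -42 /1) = -273314069996869 /647663663808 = -422.00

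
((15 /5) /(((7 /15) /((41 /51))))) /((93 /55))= 11275 /3689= 3.06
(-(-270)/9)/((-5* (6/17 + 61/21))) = -2142/1163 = -1.84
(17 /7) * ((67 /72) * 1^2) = 1139 /504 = 2.26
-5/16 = -0.31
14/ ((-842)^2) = 7/ 354482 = 0.00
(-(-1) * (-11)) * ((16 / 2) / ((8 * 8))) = -11 / 8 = -1.38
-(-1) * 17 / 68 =1 / 4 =0.25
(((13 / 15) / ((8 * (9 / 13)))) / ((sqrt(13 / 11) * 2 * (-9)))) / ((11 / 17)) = -221 * sqrt(143) / 213840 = -0.01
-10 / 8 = -5 / 4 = -1.25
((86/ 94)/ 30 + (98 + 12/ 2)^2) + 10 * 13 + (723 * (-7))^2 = 36130780513/ 1410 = 25624667.03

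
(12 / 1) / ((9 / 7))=28 / 3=9.33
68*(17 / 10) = 578 / 5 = 115.60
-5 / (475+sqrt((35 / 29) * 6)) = -13775 / 1308583+sqrt(6090) / 1308583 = -0.01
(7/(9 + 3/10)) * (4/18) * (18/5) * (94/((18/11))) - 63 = -23779/837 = -28.41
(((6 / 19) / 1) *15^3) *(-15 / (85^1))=-60750 / 323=-188.08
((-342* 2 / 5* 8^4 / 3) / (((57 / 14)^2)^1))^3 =-33115249535031967744 / 23149125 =-1430518412036.39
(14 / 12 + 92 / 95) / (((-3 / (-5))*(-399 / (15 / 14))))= -6085 / 636804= -0.01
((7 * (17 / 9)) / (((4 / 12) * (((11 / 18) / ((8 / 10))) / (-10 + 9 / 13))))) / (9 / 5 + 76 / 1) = -31416 / 5057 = -6.21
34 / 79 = 0.43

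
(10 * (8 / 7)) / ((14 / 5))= 200 / 49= 4.08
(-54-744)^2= 636804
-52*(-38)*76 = 150176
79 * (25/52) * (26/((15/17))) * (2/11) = 6715/33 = 203.48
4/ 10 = 2/ 5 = 0.40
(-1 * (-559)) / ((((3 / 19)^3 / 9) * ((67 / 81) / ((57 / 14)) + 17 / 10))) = 59008045590 / 87869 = 671545.66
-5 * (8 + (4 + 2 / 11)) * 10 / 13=-6700 / 143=-46.85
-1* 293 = -293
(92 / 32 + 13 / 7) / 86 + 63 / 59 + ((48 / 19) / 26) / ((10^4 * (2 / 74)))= 49268033117 / 43864730000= 1.12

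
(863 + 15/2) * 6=5223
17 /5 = 3.40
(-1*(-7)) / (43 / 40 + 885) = 280 / 35443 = 0.01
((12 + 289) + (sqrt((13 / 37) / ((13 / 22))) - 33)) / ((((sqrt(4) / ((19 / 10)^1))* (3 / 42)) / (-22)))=-392084 / 5 - 1463* sqrt(814) / 185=-78642.42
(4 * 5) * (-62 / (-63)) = 1240 / 63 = 19.68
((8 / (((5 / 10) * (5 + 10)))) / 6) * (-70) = -112 / 9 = -12.44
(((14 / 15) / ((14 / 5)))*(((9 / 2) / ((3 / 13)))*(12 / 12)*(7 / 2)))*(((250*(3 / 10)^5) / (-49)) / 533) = -243 / 459200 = -0.00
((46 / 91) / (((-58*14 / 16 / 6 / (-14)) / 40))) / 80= 1104 / 2639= 0.42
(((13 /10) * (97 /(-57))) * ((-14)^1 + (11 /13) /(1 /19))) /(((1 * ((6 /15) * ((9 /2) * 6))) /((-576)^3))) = 81302581.89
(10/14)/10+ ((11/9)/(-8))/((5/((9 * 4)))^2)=-2747/350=-7.85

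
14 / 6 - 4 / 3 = 1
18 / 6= 3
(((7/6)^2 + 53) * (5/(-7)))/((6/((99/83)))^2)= -1183985/771568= -1.53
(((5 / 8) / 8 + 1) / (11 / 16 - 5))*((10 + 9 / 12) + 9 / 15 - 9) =-47 / 80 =-0.59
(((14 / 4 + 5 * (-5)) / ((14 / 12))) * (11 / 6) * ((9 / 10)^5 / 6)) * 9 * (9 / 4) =-754114779 / 11200000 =-67.33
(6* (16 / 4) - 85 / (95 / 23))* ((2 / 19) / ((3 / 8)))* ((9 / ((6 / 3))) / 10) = 156 / 361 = 0.43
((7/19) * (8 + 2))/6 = 35/57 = 0.61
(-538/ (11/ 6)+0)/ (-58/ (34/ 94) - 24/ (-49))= 1344462/ 732413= 1.84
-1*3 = -3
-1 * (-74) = 74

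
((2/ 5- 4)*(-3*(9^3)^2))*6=172186884/ 5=34437376.80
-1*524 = -524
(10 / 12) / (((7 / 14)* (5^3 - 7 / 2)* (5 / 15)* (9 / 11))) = 0.05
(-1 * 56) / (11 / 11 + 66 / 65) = -3640 / 131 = -27.79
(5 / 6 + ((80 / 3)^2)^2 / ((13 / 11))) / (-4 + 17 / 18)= -180224351 / 1287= -140034.46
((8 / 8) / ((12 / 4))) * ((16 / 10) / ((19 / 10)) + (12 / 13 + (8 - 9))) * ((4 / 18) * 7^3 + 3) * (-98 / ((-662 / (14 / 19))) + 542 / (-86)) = -8359031611 / 66795469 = -125.14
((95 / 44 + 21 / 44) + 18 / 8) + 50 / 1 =2415 / 44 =54.89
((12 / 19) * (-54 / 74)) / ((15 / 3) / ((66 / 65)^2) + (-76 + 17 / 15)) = 7056720 / 1072054613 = 0.01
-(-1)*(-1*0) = 0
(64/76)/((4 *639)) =4/12141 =0.00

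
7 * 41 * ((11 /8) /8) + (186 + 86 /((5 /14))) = 152361 /320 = 476.13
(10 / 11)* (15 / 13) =150 / 143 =1.05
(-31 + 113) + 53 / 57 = 4727 / 57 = 82.93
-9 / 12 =-3 / 4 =-0.75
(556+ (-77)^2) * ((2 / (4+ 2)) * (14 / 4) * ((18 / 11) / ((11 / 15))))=2042775 / 121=16882.44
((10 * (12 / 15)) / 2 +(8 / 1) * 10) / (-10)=-42 / 5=-8.40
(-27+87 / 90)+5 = -21.03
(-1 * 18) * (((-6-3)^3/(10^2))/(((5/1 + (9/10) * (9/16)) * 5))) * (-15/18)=-17496/4405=-3.97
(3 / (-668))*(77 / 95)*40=-462 / 3173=-0.15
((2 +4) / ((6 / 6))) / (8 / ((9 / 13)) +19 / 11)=594 / 1315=0.45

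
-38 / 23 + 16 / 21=-430 / 483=-0.89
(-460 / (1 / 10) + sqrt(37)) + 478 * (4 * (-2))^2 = 25998.08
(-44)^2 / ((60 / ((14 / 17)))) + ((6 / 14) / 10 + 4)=109297 / 3570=30.62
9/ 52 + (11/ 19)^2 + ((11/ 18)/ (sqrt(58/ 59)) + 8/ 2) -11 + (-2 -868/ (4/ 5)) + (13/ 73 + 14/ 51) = -76390490701/ 69888156 + 11 * sqrt(3422)/ 1044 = -1092.42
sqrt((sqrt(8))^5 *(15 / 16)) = 2 *sqrt(15) *2^(3 / 4) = 13.03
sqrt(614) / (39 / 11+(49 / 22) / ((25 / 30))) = 55* sqrt(614) / 342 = 3.98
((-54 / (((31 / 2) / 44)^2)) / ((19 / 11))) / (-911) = 4599936 / 16633949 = 0.28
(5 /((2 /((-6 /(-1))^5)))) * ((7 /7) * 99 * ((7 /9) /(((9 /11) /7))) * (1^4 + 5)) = 76839840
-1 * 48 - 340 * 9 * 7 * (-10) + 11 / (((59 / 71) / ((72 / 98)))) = 214161.73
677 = 677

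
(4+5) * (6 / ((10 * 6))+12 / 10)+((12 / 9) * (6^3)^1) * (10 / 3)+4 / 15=29159 / 30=971.97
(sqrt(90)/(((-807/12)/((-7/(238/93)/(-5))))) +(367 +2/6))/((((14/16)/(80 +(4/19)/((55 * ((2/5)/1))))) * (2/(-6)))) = -7759008/77 +223941024 * sqrt(10)/33451495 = -100745.17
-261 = -261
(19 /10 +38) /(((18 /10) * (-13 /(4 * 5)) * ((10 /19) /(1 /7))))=-361 /39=-9.26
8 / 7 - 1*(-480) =3368 / 7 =481.14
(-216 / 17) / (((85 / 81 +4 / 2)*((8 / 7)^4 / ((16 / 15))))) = -1750329 / 671840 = -2.61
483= 483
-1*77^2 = -5929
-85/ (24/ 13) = -1105/ 24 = -46.04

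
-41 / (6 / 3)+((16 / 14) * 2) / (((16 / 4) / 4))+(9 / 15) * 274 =10233 / 70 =146.19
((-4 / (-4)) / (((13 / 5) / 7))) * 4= 140 / 13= 10.77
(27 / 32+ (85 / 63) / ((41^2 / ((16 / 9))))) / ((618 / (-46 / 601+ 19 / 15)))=276571614821 / 169924091561280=0.00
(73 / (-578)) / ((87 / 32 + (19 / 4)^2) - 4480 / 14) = 1168 / 2725559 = 0.00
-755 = -755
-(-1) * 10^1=10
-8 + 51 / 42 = -95 / 14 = -6.79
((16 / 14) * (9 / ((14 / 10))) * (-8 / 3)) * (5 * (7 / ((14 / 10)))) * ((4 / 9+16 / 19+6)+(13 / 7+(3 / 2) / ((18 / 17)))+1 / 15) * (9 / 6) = -50882200 / 6517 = -7807.61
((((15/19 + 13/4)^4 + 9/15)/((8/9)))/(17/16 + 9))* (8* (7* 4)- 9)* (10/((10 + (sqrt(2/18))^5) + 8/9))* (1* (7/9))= 2325657781566585/507780659264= 4580.04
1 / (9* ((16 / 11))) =11 / 144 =0.08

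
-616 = -616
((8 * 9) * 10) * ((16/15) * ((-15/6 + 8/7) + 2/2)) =-1920/7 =-274.29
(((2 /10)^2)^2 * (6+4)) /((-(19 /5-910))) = 2 /113275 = 0.00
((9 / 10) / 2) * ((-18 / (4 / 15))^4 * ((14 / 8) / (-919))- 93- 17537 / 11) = -48001001553 / 2587904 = -18548.22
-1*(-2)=2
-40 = -40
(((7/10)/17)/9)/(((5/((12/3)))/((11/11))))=0.00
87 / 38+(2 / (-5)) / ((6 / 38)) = -139 / 570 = -0.24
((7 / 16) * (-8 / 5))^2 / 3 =49 / 300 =0.16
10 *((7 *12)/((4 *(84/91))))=455/2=227.50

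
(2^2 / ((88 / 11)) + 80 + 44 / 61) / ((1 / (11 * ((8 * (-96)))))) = -41855616 / 61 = -686157.64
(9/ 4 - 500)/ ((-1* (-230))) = -1991/ 920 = -2.16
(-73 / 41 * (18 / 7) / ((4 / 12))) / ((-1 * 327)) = 1314 / 31283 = 0.04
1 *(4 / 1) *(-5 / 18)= -10 / 9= -1.11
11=11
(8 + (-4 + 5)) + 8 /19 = 179 /19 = 9.42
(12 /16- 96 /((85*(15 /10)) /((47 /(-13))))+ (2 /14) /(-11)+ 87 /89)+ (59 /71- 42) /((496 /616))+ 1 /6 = -9305482403387 /200006586780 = -46.53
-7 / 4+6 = 17 / 4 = 4.25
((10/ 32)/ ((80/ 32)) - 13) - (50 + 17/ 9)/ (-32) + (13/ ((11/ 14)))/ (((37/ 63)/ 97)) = 318995089/ 117216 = 2721.43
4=4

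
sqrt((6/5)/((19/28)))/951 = 2 * sqrt(3990)/90345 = 0.00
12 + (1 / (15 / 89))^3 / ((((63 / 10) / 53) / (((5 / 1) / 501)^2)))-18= -2486989492 / 426952701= -5.82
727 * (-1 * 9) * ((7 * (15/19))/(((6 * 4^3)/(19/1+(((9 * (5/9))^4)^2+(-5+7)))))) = -44729943615/1216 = -36784493.10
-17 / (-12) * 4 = 17 / 3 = 5.67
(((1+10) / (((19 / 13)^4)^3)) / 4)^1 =256278936347291 / 8853259676264644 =0.03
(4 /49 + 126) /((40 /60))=9267 /49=189.12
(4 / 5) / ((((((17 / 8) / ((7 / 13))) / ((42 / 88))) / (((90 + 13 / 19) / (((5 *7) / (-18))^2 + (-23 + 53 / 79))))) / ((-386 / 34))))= 204280037856 / 38039643785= 5.37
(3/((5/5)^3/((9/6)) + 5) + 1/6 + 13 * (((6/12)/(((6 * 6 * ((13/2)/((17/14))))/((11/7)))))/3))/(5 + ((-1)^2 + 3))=0.08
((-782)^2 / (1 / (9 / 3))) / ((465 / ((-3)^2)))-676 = 5398936 / 155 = 34831.85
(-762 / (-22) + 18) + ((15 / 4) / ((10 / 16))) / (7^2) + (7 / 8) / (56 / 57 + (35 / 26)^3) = 13994035752 / 263966087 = 53.01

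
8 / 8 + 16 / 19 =35 / 19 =1.84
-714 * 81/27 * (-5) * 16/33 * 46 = 2627520/11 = 238865.45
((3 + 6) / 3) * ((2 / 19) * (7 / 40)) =21 / 380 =0.06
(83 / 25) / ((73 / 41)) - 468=-850697 / 1825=-466.14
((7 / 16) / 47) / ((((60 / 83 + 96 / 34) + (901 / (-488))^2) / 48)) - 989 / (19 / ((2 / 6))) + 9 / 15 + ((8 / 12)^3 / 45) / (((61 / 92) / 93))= -812754990383472706 / 51560608339946655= -15.76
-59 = -59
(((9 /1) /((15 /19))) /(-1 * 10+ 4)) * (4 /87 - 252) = 478.71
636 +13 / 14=8917 / 14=636.93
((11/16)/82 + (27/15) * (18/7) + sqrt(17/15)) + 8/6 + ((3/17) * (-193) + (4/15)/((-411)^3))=-4566953648415143/162591381479520 + sqrt(255)/15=-27.02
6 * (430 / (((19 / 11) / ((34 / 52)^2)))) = 2050455 / 3211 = 638.57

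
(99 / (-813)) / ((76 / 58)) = -957 / 10298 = -0.09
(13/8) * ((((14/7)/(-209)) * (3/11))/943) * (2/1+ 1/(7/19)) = -117/5518436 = -0.00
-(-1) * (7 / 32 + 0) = 7 / 32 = 0.22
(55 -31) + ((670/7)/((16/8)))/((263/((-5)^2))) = 52559/1841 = 28.55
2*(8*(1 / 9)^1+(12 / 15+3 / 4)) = 439 / 90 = 4.88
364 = 364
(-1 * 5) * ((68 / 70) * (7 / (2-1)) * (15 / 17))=-30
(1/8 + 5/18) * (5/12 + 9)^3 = 336.32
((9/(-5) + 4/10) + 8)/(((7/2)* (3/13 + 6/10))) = 143/63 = 2.27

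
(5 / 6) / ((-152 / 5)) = -25 / 912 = -0.03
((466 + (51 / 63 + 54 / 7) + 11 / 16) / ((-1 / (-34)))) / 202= 2714407 / 33936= 79.99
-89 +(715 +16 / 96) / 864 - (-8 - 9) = -368957 / 5184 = -71.17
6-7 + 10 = 9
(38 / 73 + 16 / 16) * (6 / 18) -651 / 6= -107.99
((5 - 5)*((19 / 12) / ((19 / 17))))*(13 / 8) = 0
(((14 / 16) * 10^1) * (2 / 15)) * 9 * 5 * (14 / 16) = 735 / 16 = 45.94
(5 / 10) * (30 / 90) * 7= 7 / 6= 1.17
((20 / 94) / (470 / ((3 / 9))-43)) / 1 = 10 / 64249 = 0.00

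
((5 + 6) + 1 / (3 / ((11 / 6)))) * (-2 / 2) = -11.61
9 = 9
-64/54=-32/27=-1.19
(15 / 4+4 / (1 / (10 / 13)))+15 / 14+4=4331 / 364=11.90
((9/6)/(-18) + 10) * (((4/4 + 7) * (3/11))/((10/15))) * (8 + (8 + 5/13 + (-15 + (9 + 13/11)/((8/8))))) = 375.38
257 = 257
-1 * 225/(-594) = 25/66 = 0.38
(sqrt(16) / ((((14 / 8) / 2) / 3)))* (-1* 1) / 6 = -16 / 7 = -2.29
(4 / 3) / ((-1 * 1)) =-4 / 3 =-1.33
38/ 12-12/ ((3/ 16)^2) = -2029/ 6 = -338.17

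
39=39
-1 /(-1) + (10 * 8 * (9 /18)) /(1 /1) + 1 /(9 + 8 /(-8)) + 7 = 385 /8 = 48.12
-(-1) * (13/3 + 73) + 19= 289/3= 96.33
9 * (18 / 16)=81 / 8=10.12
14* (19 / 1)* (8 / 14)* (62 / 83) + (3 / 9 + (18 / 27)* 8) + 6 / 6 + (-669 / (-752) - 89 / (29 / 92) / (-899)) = 592704713219 / 4881742608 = 121.41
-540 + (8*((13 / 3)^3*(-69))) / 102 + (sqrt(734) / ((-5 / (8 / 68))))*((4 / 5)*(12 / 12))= -449984 / 459 - 8*sqrt(734) / 425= -980.87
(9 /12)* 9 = 27 /4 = 6.75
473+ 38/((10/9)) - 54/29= 73274/145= 505.34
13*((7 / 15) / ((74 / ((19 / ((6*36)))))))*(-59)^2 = 25.10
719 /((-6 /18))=-2157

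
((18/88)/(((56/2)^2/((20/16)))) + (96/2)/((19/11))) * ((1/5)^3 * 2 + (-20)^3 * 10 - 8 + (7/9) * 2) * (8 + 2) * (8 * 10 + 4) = -9758338582642/5225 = -1867624609.12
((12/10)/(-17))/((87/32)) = -64/2465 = -0.03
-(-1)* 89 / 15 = 89 / 15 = 5.93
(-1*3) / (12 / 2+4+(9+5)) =-0.12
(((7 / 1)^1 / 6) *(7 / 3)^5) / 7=16807 / 1458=11.53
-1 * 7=-7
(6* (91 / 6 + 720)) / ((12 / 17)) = 74987 / 12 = 6248.92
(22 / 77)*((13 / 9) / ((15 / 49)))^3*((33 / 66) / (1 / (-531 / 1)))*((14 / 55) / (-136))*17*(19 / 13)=22288485401 / 60142500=370.59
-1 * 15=-15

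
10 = 10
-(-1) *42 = 42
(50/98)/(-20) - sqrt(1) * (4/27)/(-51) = -6101/269892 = -0.02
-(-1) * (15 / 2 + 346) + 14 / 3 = 2149 / 6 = 358.17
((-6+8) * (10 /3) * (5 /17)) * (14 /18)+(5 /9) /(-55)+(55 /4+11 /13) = 4229939 /262548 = 16.11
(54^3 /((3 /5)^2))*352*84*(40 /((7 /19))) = 1404158976000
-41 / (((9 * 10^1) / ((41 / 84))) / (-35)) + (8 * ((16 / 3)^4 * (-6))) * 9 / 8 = -9435503 / 216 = -43682.88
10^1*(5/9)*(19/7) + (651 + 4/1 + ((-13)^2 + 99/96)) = 1693663/2016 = 840.11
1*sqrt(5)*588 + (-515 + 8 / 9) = -4627 / 9 + 588*sqrt(5) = 800.70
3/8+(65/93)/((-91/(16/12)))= 5699/15624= 0.36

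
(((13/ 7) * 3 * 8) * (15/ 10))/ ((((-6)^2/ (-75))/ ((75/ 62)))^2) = 45703125/ 107632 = 424.62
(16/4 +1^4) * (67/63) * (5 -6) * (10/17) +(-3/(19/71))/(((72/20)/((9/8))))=-2159015/325584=-6.63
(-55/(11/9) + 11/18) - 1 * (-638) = 10685/18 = 593.61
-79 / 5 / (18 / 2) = -79 / 45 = -1.76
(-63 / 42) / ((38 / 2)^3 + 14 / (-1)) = -3 / 13690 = -0.00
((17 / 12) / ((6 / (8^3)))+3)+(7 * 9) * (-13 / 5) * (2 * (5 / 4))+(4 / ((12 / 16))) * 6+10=-4385 / 18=-243.61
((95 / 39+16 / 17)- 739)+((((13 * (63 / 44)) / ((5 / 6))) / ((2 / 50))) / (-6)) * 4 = -8079883 / 7293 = -1107.90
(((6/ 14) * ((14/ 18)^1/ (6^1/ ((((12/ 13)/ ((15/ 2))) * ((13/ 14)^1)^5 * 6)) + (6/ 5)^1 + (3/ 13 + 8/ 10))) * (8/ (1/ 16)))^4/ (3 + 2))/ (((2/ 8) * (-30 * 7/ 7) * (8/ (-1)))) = 44655352729015167037210624/ 155291511592815033154452075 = 0.29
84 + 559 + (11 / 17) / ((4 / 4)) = 10942 / 17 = 643.65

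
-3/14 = -0.21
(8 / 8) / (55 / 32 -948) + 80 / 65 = 484080 / 393653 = 1.23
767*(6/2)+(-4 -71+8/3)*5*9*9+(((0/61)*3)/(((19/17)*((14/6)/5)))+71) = -26923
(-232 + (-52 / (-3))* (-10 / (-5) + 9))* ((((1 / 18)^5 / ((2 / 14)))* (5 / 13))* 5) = -5425 / 18423288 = -0.00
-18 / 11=-1.64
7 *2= 14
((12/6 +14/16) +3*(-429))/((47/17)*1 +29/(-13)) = -2270333/944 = -2405.01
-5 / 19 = -0.26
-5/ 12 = -0.42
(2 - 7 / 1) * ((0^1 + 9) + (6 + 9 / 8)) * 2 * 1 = -161.25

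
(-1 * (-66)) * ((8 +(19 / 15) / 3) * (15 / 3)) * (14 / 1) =116732 / 3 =38910.67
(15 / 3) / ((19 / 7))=35 / 19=1.84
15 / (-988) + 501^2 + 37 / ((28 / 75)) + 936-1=435768674 / 1729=252035.09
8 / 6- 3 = -5 / 3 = -1.67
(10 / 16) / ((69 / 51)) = 85 / 184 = 0.46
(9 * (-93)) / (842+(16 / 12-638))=-2511 / 616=-4.08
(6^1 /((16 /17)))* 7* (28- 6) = 3927 /4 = 981.75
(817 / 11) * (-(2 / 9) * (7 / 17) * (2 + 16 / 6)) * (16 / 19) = -134848 / 5049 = -26.71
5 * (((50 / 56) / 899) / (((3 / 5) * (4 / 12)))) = 625 / 25172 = 0.02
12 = 12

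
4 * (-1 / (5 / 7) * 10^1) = -56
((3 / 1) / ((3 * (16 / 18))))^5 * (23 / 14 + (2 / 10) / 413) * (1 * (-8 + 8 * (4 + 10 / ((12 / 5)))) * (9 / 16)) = 51698757627 / 541327360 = 95.50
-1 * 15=-15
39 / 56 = 0.70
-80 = -80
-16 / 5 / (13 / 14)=-224 / 65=-3.45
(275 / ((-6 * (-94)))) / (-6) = -275 / 3384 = -0.08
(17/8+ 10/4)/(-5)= -37/40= -0.92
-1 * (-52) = 52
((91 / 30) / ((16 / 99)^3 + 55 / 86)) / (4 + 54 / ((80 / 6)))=723196188 / 1235530123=0.59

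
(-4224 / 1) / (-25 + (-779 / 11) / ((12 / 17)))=557568 / 16543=33.70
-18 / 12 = -3 / 2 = -1.50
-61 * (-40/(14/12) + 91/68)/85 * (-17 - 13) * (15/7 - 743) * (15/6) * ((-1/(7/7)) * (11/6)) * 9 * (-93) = 114195671264565/56644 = 2016024137.85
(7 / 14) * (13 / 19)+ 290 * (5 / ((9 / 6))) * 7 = 6767.01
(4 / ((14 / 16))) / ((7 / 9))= 288 / 49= 5.88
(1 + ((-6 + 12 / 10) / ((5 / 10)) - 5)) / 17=-0.80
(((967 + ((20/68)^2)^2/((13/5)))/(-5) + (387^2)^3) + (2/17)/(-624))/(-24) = -437709602182020159051491/3127026240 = -139976312505142.32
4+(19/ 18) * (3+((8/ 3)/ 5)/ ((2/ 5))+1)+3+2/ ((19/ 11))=7073/ 513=13.79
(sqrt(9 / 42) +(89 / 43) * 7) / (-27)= -623 / 1161 - sqrt(42) / 378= -0.55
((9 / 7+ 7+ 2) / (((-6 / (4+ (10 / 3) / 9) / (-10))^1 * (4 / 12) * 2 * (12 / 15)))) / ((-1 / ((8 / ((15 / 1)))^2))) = -7552 / 189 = -39.96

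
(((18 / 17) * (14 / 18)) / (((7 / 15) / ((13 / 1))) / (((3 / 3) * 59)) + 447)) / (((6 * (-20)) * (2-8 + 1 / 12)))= 16107 / 6207289594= 0.00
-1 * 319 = -319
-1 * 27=-27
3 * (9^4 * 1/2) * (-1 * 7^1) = -137781/2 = -68890.50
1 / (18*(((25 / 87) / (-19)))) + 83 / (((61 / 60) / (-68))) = -50829611 / 9150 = -5555.15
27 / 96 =0.28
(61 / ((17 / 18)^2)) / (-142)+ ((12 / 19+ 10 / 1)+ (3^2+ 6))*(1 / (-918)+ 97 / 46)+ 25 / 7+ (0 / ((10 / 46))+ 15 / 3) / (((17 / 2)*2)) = 97286108504 / 1694725767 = 57.41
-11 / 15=-0.73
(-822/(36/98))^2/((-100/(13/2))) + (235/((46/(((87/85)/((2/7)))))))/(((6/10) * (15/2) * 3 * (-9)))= -2061560642743/6334200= -325465.04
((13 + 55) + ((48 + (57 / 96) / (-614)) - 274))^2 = 9637317986409 / 386043904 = 24964.31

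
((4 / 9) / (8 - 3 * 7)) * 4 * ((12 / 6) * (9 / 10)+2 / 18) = -1376 / 5265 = -0.26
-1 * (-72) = 72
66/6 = 11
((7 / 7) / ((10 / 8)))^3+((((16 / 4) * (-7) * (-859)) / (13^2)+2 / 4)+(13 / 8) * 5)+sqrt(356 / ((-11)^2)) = 2 * sqrt(89) / 11+25596153 / 169000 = 153.17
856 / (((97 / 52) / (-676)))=-30090112 / 97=-310207.34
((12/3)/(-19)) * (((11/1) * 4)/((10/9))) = -792/95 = -8.34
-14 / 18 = -0.78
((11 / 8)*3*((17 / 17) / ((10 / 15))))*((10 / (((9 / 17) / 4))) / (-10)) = -187 / 4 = -46.75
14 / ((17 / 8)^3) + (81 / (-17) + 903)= 4420198 / 4913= 899.69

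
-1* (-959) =959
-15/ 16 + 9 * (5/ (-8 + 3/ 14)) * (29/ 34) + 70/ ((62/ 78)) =75546435/ 919088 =82.20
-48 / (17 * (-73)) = 48 / 1241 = 0.04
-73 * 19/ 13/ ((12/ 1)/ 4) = -1387/ 39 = -35.56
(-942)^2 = 887364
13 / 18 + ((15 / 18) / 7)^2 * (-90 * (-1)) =881 / 441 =2.00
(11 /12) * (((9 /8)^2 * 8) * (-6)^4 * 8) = 96228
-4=-4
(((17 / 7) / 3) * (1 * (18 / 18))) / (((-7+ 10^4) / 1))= 17 / 209853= 0.00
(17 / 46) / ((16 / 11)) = 187 / 736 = 0.25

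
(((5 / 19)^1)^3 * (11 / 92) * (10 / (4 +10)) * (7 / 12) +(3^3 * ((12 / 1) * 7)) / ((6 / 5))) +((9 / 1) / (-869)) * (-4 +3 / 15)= 1890.04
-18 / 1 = -18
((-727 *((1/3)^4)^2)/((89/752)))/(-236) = 136676/34451811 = 0.00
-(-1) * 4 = 4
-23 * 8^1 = -184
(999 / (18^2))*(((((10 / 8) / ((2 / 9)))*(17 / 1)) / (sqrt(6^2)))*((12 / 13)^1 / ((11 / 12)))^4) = 21129569280 / 418161601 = 50.53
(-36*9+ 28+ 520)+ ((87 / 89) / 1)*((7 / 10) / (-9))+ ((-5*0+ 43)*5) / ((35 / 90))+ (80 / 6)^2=53522117 / 56070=954.56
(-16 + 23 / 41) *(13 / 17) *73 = -600717 / 697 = -861.86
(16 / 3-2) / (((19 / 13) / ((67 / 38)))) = 4355 / 1083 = 4.02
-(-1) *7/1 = 7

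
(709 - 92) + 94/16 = 4983/8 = 622.88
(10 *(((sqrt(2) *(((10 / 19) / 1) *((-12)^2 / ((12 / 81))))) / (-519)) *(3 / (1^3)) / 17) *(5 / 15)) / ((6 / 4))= -21600 *sqrt(2) / 55879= -0.55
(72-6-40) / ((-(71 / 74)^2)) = -142376 / 5041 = -28.24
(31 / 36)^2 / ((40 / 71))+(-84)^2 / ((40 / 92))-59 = 838310663 / 51840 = 16171.12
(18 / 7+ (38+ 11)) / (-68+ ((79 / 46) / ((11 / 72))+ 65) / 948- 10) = -86583684 / 130819801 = -0.66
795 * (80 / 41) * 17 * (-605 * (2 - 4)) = 1308252000 / 41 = 31908585.37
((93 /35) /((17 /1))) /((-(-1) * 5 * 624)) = 31 /618800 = 0.00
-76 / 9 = -8.44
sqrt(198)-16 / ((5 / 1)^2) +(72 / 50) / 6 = -2 / 5 +3* sqrt(22) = 13.67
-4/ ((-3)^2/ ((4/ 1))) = -16/ 9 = -1.78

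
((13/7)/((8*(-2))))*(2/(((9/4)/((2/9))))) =-13/567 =-0.02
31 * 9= 279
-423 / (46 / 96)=-20304 / 23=-882.78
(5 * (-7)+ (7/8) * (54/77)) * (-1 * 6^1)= 4539/22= 206.32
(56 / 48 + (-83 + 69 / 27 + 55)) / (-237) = 437 / 4266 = 0.10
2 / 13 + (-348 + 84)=-263.85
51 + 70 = 121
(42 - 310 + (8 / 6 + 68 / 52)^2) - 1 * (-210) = -77609 / 1521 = -51.02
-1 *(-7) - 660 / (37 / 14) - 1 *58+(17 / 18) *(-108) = -14901 / 37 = -402.73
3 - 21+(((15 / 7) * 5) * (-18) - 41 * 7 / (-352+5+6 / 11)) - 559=-20515380 / 26677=-769.03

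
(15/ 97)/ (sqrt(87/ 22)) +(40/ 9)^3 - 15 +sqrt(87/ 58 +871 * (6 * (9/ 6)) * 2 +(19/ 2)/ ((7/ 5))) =5 * sqrt(1914)/ 2813 +53065/ 729 +2 * sqrt(192157)/ 7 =198.11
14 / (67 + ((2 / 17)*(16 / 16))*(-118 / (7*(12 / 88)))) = 4998 / 18727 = 0.27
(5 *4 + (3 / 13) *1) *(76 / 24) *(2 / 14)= 4997 / 546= 9.15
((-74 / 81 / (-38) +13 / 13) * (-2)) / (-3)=3152 / 4617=0.68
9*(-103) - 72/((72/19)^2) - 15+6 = -67753/72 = -941.01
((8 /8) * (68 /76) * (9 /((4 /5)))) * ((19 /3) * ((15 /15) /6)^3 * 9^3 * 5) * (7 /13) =240975 /416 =579.27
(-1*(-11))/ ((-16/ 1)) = -11/ 16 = -0.69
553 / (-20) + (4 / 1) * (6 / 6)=-473 / 20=-23.65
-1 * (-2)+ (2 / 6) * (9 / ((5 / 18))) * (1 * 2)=118 / 5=23.60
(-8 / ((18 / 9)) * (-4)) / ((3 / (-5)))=-80 / 3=-26.67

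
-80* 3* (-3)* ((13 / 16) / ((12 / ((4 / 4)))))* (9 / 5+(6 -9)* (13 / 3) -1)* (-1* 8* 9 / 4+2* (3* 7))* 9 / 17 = -128466 / 17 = -7556.82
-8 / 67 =-0.12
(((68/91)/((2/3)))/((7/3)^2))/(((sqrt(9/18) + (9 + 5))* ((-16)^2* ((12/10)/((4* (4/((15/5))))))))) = 0.00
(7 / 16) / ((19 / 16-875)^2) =112 / 195468361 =0.00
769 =769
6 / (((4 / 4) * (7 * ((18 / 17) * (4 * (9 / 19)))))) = 323 / 756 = 0.43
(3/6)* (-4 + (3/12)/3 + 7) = 1.54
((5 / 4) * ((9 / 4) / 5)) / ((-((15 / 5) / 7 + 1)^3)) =-3087 / 16000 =-0.19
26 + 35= 61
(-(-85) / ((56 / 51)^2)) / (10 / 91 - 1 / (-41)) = 39279435 / 74816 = 525.01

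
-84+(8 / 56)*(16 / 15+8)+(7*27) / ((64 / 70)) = 416687 / 3360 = 124.01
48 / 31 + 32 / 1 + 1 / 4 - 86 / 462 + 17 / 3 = 375035 / 9548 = 39.28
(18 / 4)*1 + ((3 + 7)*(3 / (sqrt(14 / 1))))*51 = 9 / 2 + 765*sqrt(14) / 7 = 413.41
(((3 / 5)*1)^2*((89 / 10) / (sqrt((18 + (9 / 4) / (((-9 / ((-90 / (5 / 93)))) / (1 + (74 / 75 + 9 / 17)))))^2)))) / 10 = 1513 / 5057400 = 0.00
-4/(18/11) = -2.44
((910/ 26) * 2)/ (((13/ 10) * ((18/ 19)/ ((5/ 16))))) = 16625/ 936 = 17.76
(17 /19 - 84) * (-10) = 15790 /19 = 831.05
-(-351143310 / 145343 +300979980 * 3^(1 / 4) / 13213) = 351143310 / 145343 - 300979980 * 3^(1 / 4) / 13213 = -27562.99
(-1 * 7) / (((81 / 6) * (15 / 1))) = -14 / 405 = -0.03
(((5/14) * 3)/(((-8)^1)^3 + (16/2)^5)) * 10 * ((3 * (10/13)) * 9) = 1125/163072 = 0.01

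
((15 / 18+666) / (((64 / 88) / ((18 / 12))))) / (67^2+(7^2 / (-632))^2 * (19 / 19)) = 549345302 / 1793016737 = 0.31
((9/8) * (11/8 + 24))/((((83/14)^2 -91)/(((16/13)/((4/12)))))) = -89523/47437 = -1.89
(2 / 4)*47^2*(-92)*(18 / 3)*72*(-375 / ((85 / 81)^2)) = 4320147661920 / 289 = 14948607826.71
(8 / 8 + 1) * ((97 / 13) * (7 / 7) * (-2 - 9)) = -2134 / 13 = -164.15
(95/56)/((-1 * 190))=-0.01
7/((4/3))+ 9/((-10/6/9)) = -867/20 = -43.35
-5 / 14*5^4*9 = -28125 / 14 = -2008.93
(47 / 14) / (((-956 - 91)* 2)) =-47 / 29316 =-0.00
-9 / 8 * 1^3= -9 / 8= -1.12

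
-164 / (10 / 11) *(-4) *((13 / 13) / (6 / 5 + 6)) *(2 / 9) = 1804 / 81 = 22.27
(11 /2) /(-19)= -11 /38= -0.29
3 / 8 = 0.38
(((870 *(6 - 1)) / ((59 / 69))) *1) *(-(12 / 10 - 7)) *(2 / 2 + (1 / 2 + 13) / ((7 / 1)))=35687835 / 413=86411.22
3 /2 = 1.50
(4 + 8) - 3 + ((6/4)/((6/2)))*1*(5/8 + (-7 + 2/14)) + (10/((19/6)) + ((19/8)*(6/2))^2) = 509081/8512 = 59.81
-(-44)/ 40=11/ 10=1.10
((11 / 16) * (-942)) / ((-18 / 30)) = 8635 / 8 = 1079.38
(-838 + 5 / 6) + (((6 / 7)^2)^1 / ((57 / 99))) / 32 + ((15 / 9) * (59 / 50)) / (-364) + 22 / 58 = -4405340761 / 5264805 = -836.75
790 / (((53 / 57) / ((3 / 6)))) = 424.81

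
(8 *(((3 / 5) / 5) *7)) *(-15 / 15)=-168 / 25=-6.72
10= 10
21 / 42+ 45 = 91 / 2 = 45.50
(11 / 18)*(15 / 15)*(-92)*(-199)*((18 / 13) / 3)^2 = 2383.29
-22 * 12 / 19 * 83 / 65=-21912 / 1235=-17.74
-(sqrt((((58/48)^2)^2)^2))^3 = -353814783205469041/36520347436056576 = -9.69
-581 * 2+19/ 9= -10439/ 9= -1159.89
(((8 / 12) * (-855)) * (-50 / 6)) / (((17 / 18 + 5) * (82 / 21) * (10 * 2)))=89775 / 8774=10.23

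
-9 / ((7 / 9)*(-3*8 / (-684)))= -4617 / 14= -329.79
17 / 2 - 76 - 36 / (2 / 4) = -279 / 2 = -139.50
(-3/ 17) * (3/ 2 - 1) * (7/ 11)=-21/ 374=-0.06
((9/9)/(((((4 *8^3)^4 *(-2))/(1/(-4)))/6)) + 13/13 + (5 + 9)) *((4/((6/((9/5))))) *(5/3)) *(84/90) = 28.00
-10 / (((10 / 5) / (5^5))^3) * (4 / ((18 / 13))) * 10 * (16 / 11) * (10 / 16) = -99182128906250 / 99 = -1001839685921.72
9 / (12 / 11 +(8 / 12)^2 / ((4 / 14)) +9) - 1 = -262 / 1153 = -0.23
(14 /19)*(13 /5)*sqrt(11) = 182*sqrt(11) /95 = 6.35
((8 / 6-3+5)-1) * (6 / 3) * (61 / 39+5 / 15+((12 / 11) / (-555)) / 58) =61138448 / 6904755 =8.85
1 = 1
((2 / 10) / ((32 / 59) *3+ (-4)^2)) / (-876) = -59 / 4555200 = -0.00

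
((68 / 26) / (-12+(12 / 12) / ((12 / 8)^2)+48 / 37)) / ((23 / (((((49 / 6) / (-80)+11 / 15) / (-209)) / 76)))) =571761 / 1297893076480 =0.00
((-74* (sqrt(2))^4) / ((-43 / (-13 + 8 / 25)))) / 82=-46916 / 44075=-1.06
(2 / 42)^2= 1 / 441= 0.00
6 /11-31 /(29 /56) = -18922 /319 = -59.32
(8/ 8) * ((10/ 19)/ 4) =5/ 38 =0.13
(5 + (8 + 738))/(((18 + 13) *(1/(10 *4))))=30040/31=969.03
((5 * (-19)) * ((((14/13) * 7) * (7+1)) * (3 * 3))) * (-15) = 10054800/13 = 773446.15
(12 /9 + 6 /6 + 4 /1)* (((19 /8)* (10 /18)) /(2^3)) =1805 /1728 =1.04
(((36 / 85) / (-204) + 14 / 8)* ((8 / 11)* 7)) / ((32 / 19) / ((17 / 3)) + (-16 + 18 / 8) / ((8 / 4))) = -21499184 / 15892195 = -1.35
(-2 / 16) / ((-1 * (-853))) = -1 / 6824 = -0.00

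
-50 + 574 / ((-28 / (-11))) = 351 / 2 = 175.50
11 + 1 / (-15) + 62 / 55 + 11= 761 / 33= 23.06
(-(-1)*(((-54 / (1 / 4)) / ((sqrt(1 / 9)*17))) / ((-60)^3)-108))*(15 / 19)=-5507991 / 64600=-85.26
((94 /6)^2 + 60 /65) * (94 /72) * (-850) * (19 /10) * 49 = -107210119625 /4212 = -25453494.69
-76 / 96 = -19 / 24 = -0.79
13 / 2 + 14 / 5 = 93 / 10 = 9.30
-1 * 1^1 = -1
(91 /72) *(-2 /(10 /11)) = -1001 /360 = -2.78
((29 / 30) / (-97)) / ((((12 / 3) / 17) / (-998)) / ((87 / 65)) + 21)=-0.00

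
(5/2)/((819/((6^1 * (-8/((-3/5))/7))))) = 200/5733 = 0.03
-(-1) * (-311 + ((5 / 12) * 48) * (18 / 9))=-271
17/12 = 1.42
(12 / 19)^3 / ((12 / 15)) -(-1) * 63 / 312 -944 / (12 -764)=59414737 / 33526792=1.77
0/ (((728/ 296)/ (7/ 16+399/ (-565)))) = 0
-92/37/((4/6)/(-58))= 8004/37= 216.32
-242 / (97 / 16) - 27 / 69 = -89929 / 2231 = -40.31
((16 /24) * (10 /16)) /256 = 5 /3072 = 0.00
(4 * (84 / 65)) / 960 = 7 / 1300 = 0.01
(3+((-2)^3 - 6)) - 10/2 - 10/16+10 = -53/8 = -6.62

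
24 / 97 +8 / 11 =1040 / 1067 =0.97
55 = 55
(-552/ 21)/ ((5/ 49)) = -1288/ 5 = -257.60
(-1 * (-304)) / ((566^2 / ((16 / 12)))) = 304 / 240267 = 0.00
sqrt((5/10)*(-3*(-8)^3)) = 16*sqrt(3) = 27.71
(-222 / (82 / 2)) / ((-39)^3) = 0.00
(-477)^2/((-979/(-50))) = 11376450/979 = 11620.48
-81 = -81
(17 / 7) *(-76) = -1292 / 7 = -184.57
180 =180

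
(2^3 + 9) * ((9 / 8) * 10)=765 / 4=191.25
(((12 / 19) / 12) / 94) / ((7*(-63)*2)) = -0.00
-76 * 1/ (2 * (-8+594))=-19/ 293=-0.06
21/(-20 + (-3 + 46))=21/23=0.91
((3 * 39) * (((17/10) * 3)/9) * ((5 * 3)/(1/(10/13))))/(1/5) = 3825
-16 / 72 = -2 / 9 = -0.22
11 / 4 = 2.75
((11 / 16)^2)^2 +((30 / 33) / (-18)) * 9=-166629 / 720896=-0.23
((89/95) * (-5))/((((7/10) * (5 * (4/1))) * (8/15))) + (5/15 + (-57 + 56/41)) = -14638861/261744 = -55.93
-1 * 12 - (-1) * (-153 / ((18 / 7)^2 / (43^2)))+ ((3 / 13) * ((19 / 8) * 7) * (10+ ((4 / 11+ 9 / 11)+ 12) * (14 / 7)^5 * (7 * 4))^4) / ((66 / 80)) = 6843817126697311391592713 / 75371868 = 90800683441961547.13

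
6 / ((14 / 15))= 6.43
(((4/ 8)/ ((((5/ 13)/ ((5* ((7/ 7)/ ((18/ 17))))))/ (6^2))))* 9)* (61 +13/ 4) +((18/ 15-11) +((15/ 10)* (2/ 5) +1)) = 2555701/ 20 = 127785.05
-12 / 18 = -2 / 3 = -0.67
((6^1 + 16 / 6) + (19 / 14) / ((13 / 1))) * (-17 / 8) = -81413 / 4368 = -18.64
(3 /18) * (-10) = -5 /3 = -1.67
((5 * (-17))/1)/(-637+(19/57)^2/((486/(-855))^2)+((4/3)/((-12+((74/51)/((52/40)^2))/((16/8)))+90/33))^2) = 392040441994801140/2936306255231127899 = 0.13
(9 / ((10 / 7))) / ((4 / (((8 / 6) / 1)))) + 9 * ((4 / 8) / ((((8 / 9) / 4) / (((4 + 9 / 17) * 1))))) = 31899 / 340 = 93.82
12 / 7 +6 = 54 / 7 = 7.71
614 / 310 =307 / 155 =1.98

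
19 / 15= 1.27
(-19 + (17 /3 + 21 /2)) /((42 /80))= -340 /63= -5.40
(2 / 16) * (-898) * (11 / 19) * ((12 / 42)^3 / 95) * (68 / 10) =-335852 / 3095575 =-0.11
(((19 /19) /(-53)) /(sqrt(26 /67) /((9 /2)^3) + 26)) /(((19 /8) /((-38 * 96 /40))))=3418228512 /122664545935 - 279936 * sqrt(1742) /1594639097155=0.03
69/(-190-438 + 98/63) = -621/5638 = -0.11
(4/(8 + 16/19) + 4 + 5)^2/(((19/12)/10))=1576090/2793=564.30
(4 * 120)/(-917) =-480/917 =-0.52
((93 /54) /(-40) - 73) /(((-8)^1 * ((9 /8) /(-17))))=-894047 /6480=-137.97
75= 75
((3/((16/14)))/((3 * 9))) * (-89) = -623/72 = -8.65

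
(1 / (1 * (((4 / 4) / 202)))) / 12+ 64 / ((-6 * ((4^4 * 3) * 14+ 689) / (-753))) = 1203733 / 68646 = 17.54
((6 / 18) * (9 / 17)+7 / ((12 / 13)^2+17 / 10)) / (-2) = -214049 / 146642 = -1.46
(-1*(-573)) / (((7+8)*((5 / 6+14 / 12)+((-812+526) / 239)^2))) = 10910111 / 980190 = 11.13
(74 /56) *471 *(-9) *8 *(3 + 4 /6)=-1150182 /7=-164311.71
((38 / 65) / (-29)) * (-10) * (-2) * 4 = -608 / 377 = -1.61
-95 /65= -19 /13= -1.46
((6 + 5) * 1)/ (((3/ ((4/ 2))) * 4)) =11/ 6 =1.83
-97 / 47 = -2.06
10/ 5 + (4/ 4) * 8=10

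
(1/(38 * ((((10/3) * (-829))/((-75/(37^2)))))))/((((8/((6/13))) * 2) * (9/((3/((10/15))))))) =135/17940515008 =0.00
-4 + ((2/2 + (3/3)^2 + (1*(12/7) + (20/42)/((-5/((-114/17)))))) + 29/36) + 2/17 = 781/612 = 1.28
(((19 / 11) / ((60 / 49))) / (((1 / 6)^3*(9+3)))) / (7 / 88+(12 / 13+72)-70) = 48412 / 5725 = 8.46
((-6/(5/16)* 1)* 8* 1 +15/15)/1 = -763/5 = -152.60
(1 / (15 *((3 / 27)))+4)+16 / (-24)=59 / 15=3.93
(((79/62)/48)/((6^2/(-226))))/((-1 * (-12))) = -8927/642816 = -0.01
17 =17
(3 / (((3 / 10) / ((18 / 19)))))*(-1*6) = -1080 / 19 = -56.84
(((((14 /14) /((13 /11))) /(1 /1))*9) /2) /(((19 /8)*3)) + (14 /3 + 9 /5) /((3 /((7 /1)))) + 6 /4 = 17.12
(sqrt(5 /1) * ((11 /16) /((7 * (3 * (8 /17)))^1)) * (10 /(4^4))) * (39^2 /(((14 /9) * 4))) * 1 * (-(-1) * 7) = 10.40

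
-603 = -603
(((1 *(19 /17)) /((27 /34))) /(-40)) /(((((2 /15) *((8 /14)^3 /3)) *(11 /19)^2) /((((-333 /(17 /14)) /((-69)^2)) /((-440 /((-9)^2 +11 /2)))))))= -105414606059 /735417323520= -0.14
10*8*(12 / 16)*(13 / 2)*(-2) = -780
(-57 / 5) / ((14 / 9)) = -513 / 70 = -7.33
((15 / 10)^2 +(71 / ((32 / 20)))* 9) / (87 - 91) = -3213 / 32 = -100.41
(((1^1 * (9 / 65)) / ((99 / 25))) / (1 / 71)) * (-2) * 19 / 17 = -13490 / 2431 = -5.55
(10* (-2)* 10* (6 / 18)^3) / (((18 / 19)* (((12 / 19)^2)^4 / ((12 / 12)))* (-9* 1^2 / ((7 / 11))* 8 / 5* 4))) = 282351735556625 / 82752557285376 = 3.41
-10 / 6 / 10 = -1 / 6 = -0.17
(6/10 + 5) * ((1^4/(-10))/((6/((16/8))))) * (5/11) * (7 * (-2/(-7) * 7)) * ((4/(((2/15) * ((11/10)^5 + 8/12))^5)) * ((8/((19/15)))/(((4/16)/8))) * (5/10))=-5786802000000000000000000000000000000/31098266809645448424302161957537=-186081.17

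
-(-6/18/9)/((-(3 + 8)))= -0.00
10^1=10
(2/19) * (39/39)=2/19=0.11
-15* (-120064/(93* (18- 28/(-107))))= 32117120/30287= 1060.43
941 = 941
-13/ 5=-2.60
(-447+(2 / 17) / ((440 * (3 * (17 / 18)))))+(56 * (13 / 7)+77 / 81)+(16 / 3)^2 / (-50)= -4411191901 / 12874950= -342.62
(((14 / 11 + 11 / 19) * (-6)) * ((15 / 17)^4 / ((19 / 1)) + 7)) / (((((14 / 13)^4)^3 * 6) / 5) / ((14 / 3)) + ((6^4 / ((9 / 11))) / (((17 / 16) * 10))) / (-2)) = 27948002804669434322485 / 26442177876126302332592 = 1.06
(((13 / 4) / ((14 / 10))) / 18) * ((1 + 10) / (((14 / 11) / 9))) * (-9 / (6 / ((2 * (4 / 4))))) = -23595 / 784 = -30.10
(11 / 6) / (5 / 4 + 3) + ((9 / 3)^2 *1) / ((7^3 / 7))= 1537 / 2499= 0.62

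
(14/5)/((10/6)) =42/25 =1.68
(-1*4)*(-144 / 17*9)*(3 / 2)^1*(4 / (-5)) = -31104 / 85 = -365.93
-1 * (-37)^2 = -1369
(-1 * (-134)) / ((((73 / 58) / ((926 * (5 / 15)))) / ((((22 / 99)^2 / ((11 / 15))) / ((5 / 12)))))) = 115149952 / 21681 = 5311.10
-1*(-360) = 360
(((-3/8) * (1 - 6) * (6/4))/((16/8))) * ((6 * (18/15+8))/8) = 621/64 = 9.70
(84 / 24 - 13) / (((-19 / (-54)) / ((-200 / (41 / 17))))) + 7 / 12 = 1101887 / 492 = 2239.61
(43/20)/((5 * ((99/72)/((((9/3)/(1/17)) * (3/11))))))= 4.35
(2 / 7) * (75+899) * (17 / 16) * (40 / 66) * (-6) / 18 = -59.73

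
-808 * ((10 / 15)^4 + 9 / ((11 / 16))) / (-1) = 9566720 / 891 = 10737.06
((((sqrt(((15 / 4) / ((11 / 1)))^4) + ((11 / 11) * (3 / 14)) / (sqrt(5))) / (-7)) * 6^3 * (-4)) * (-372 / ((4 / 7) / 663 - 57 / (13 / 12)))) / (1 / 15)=119865096 * sqrt(5) / 213661 + 5618676375 / 3693283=2775.77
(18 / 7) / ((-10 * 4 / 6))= -27 / 70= -0.39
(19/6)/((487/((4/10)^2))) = 38/36525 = 0.00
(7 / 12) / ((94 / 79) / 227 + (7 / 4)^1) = 125531 / 377721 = 0.33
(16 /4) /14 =2 /7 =0.29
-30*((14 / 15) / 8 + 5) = -307 / 2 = -153.50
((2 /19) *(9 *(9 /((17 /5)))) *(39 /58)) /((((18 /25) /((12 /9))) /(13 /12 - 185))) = -574.31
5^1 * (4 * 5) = 100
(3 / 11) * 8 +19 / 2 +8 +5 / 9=4007 / 198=20.24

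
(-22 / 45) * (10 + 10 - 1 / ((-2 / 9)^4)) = 190.70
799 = 799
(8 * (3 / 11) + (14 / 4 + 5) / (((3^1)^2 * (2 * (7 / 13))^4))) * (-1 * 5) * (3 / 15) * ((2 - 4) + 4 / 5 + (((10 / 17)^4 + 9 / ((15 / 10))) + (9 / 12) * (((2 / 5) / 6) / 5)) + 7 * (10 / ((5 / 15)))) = -5625535009067717 / 9075592310400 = -619.85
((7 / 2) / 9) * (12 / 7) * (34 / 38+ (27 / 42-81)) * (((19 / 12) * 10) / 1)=-105685 / 126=-838.77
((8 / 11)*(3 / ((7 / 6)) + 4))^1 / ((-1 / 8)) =-2944 / 77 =-38.23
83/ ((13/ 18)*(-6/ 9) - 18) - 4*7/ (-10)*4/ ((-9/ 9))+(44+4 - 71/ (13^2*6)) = 81562409/ 2529930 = 32.24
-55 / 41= -1.34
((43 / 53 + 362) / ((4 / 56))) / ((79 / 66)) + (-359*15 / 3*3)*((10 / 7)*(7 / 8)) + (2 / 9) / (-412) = -38623084231 / 15525396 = -2487.74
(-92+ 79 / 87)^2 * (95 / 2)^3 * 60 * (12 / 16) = 269239863671875 / 6728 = 40017815646.83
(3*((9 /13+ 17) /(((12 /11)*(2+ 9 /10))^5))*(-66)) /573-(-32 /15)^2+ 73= 56458028606623849 /825052764065400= 68.43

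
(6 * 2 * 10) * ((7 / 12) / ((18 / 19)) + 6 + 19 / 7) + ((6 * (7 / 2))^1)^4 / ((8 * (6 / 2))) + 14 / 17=79029533 / 8568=9223.80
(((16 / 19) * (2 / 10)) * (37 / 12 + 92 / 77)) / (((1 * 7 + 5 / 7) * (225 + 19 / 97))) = 383441 / 924492690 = 0.00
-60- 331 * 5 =-1715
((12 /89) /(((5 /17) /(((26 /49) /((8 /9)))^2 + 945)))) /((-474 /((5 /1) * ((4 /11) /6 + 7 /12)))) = -17492596335 /5942263712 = -2.94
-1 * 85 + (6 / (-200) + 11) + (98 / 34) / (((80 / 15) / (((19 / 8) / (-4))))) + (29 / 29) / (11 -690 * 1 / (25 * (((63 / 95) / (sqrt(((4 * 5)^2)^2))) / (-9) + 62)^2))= -328661785444424804489 / 4425830140591628800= -74.26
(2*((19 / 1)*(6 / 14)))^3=1481544 / 343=4319.37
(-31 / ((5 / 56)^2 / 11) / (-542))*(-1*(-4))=2138752 / 6775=315.68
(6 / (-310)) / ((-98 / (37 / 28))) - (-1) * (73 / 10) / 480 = 0.02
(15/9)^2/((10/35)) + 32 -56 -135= -2687/18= -149.28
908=908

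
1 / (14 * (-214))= -1 / 2996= -0.00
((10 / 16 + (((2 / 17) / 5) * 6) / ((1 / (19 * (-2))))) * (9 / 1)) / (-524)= 29007 / 356320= 0.08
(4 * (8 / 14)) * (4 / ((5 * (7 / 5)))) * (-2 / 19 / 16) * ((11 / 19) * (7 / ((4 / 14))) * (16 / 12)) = -176 / 1083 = -0.16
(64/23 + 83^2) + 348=166515/23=7239.78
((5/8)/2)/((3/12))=5/4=1.25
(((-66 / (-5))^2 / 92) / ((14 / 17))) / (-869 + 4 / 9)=-166617 / 62926850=-0.00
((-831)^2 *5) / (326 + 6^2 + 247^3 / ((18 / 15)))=20716830 / 75348287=0.27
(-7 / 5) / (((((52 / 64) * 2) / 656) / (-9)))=330624 / 65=5086.52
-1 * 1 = -1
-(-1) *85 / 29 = 85 / 29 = 2.93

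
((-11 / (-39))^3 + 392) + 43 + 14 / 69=593794030 / 1364337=435.23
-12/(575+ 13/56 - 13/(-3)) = -2016/97367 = -0.02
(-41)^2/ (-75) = -1681/ 75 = -22.41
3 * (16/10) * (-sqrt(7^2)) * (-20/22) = 336/11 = 30.55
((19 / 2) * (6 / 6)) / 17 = 19 / 34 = 0.56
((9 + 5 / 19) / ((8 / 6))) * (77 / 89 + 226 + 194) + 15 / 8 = 39579957 / 13528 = 2925.78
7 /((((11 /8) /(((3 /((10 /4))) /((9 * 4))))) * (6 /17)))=238 /495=0.48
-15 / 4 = -3.75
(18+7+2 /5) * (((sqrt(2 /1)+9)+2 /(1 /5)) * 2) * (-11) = -53086 /5 - 2794 * sqrt(2) /5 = -11407.46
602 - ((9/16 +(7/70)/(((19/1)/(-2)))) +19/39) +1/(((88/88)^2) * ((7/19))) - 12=245521513/414960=591.68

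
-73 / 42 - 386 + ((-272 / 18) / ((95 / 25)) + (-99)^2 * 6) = 139843799 / 2394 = 58414.29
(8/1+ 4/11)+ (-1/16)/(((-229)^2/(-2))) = 38596587/4614808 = 8.36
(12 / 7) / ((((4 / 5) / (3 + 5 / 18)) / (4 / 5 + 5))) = 1711 / 42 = 40.74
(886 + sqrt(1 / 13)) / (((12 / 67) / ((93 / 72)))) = 2077 *sqrt(13) / 3744 + 920111 / 144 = 6391.66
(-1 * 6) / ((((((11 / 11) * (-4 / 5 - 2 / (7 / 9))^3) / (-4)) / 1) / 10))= -1286250 / 205379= -6.26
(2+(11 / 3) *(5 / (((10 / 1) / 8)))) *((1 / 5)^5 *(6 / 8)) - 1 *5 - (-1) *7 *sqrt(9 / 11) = -1249 / 250+21 *sqrt(11) / 11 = 1.34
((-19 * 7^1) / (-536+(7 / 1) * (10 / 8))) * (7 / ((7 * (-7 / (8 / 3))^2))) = 256 / 6993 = 0.04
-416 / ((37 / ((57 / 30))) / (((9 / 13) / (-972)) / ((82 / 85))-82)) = 358742078 / 204795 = 1751.71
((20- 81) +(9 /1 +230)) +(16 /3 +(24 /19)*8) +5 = 11311 /57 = 198.44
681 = 681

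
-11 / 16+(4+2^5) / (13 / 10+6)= 4957 / 1168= 4.24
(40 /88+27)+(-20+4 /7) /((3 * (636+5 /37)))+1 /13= 1945248973 /70681611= 27.52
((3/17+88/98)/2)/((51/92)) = 41170/42483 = 0.97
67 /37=1.81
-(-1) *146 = 146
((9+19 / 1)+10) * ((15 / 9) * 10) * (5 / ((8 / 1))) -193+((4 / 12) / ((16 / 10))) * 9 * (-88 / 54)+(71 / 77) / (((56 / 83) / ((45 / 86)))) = 669142601 / 3337488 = 200.49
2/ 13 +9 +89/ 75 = 10082/ 975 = 10.34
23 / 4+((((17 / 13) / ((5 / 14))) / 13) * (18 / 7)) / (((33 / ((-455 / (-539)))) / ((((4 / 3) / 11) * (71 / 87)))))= 242440369 / 42150108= 5.75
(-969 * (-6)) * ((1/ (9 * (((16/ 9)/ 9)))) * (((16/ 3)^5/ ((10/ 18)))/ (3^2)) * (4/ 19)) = 8912896/ 15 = 594193.07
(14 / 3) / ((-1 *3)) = -14 / 9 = -1.56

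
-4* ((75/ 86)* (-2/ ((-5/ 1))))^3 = -13500/ 79507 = -0.17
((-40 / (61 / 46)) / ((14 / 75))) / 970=-6900 / 41419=-0.17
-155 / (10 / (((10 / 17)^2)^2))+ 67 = 5440907 / 83521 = 65.14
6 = 6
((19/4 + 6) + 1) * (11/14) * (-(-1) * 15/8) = 7755/448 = 17.31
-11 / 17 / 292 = -11 / 4964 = -0.00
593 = 593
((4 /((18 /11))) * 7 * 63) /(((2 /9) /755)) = 3662505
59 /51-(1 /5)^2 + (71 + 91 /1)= 207974 /1275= 163.12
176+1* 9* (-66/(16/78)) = -10879/4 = -2719.75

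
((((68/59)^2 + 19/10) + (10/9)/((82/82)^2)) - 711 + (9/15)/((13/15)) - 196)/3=-3673509137/12218310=-300.66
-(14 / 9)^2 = -196 / 81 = -2.42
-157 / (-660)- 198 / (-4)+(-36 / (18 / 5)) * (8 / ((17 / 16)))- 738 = -8567101 / 11220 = -763.56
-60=-60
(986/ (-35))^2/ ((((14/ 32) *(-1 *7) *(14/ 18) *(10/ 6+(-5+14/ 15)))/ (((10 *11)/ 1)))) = 256659744/ 16807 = 15271.00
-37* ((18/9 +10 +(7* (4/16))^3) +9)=-975.30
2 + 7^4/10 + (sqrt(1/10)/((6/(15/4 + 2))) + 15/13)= 23* sqrt(10)/240 + 31623/130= 243.56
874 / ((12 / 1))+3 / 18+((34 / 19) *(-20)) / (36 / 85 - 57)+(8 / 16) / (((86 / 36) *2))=579420277 / 7857906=73.74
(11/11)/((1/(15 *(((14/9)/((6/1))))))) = 35/9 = 3.89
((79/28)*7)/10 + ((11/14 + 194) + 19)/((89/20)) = 1246417/24920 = 50.02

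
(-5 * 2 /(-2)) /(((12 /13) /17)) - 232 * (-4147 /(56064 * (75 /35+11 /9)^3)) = 6178762963321 /66773121024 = 92.53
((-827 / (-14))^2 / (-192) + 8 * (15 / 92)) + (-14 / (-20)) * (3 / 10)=-16.66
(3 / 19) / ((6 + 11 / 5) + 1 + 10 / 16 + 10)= 120 / 15067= 0.01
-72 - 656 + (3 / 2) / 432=-209663 / 288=-728.00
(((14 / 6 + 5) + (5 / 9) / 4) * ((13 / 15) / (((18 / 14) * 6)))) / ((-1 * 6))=-24479 / 174960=-0.14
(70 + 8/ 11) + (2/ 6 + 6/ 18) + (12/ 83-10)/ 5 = 950746/ 13695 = 69.42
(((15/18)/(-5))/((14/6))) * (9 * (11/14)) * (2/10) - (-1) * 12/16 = 159/245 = 0.65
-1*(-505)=505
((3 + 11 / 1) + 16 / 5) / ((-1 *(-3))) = 86 / 15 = 5.73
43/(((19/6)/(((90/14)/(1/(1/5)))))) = 2322/133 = 17.46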